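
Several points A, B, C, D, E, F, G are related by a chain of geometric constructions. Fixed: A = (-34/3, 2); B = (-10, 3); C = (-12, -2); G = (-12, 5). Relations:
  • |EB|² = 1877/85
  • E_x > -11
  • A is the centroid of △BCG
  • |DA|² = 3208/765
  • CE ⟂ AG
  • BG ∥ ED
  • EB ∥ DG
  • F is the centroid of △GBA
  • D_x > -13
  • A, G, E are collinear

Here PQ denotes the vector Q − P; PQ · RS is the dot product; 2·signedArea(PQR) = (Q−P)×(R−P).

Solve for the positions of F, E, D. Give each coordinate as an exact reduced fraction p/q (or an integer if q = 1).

1. F_x = -100/9  [F is the centroid of △GBA]
2. F_y = 10/3  [F is the centroid of △GBA]
   → F = (-100/9, 10/3)
3. E_x = -894/85  [A, G, E are collinear ∩ CE ⟂ AG]
4. E_y = -142/85  [A, G, E are collinear ∩ CE ⟂ AG]
   → E = (-894/85, -142/85)
5. D_x = -1064/85  [EB ∥ DG ∩ BG ∥ ED]
6. D_y = 28/85  [EB ∥ DG ∩ BG ∥ ED]
   → D = (-1064/85, 28/85)

D = (-1064/85, 28/85)
E = (-894/85, -142/85)
F = (-100/9, 10/3)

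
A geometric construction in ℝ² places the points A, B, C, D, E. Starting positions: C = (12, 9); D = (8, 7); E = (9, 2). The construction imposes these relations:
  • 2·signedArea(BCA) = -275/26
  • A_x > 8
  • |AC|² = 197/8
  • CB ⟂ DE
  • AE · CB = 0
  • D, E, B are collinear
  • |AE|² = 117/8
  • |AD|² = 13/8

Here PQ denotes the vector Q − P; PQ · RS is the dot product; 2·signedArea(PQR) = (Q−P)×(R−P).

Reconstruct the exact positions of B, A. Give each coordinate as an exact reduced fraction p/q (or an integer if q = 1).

A = (33/4, 23/4)
B = (101/13, 106/13)

1. B_x = 101/13  [D, E, B are collinear ∩ CB ⟂ DE]
2. B_y = 106/13  [D, E, B are collinear ∩ CB ⟂ DE]
   → B = (101/13, 106/13)
3. A_x = 33/4  [AE · CB = 0 ∩ 2·signedArea(BCA) = -275/26]
4. A_y = 23/4  [AE · CB = 0 ∩ 2·signedArea(BCA) = -275/26]
   → A = (33/4, 23/4)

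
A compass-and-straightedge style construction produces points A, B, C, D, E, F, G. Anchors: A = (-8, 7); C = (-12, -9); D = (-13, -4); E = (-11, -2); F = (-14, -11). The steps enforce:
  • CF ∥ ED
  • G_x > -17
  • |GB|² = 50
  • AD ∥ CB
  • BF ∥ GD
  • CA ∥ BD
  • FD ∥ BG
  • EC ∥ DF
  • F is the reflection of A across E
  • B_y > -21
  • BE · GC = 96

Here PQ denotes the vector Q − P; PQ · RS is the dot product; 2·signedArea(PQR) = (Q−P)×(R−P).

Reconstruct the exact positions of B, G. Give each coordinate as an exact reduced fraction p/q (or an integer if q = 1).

B = (-17, -20)
G = (-16, -13)

1. B_x = -17  [CA ∥ BD ∩ AD ∥ CB]
2. B_y = -20  [CA ∥ BD ∩ AD ∥ CB]
   → B = (-17, -20)
3. G_x = -16  [BF ∥ GD ∩ FD ∥ BG]
4. G_y = -13  [BF ∥ GD ∩ FD ∥ BG]
   → G = (-16, -13)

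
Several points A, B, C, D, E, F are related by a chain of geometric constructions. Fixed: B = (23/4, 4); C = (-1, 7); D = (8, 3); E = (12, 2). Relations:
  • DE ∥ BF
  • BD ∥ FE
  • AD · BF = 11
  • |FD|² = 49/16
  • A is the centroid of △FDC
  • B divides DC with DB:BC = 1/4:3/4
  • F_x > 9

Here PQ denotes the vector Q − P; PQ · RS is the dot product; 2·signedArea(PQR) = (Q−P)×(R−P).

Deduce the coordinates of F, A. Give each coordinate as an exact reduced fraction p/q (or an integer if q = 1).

1. F_x = 39/4  [BD ∥ FE ∩ DE ∥ BF]
2. F_y = 3  [BD ∥ FE ∩ DE ∥ BF]
   → F = (39/4, 3)
3. A_x = 67/12  [A is the centroid of △FDC]
4. A_y = 13/3  [A is the centroid of △FDC]
   → A = (67/12, 13/3)

A = (67/12, 13/3)
F = (39/4, 3)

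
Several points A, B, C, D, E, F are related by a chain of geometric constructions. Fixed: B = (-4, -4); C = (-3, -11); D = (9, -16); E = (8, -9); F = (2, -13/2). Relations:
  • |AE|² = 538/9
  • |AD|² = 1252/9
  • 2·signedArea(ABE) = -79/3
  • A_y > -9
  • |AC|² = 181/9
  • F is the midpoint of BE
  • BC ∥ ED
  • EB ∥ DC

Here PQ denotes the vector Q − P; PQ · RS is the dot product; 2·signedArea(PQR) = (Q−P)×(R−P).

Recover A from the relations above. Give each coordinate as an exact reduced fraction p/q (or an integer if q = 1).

1. A_x = 1/3  [line 5·x + 12·y + 283/3 = 0 ∩ |AD|² = 1252/9]
2. A_y = -8  [line 5·x + 12·y + 283/3 = 0 ∩ |AD|² = 1252/9]
   → A = (1/3, -8)

A = (1/3, -8)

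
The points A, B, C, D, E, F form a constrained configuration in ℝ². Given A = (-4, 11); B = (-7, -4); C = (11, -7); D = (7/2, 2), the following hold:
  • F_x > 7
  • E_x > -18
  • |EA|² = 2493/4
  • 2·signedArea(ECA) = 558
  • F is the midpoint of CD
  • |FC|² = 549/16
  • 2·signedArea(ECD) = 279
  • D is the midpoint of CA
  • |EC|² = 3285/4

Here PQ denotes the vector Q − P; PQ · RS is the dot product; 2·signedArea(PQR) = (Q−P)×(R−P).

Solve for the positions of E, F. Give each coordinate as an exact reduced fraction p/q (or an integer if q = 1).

E = (-35/2, -10)
F = (29/4, -5/2)

1. E_x = -35/2  [line -18·x + -15·y + -465 = 0 ∩ |EA|² = 2493/4]
2. E_y = -10  [line -18·x + -15·y + -465 = 0 ∩ |EA|² = 2493/4]
   → E = (-35/2, -10)
3. F_x = 29/4  [F is the midpoint of CD]
4. F_y = -5/2  [F is the midpoint of CD]
   → F = (29/4, -5/2)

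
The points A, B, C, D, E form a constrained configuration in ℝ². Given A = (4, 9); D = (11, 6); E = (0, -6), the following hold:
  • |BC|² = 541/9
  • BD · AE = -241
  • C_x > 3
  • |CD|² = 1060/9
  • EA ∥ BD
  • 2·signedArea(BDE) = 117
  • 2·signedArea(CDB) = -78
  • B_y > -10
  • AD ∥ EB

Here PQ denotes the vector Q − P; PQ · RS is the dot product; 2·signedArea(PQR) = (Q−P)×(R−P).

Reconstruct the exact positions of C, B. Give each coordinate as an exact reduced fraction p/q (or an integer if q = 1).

1. B_x = 7  [EA ∥ BD ∩ AD ∥ EB]
2. B_y = -9  [EA ∥ BD ∩ AD ∥ EB]
   → B = (7, -9)
3. C_x = 11/3  [line 15·x + -4·y + -63 = 0 ∩ |BC|² = 541/9]
4. C_y = -2  [line 15·x + -4·y + -63 = 0 ∩ |BC|² = 541/9]
   → C = (11/3, -2)

B = (7, -9)
C = (11/3, -2)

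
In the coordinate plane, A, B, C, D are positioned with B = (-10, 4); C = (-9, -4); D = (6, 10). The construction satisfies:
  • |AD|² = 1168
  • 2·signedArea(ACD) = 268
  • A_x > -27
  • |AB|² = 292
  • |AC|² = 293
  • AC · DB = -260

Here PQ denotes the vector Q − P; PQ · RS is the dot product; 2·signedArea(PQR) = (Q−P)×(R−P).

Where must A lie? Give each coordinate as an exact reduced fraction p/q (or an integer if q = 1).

A = (-26, -2)

1. A_x = -26  [AC · DB = -260 ∩ 2·signedArea(ACD) = 268]
2. A_y = -2  [AC · DB = -260 ∩ 2·signedArea(ACD) = 268]
   → A = (-26, -2)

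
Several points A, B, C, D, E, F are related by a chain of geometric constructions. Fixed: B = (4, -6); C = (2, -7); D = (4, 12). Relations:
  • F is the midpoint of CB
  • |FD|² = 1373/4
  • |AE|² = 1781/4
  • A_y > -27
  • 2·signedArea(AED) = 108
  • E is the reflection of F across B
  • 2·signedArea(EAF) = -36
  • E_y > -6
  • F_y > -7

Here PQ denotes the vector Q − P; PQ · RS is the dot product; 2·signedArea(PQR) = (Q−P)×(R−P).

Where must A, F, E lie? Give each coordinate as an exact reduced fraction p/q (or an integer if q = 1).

1. F_x = 3  [F is the midpoint of CB]
2. F_y = -13/2  [F is the midpoint of CB]
   → F = (3, -13/2)
3. E_x = 5  [E is the reflection of F across B]
4. E_y = -11/2  [E is the reflection of F across B]
   → E = (5, -11/2)
5. A_x = 0  [2·signedArea(AED) = 108 ∩ 2·signedArea(EAF) = -36]
6. A_y = -26  [2·signedArea(AED) = 108 ∩ 2·signedArea(EAF) = -36]
   → A = (0, -26)

A = (0, -26)
E = (5, -11/2)
F = (3, -13/2)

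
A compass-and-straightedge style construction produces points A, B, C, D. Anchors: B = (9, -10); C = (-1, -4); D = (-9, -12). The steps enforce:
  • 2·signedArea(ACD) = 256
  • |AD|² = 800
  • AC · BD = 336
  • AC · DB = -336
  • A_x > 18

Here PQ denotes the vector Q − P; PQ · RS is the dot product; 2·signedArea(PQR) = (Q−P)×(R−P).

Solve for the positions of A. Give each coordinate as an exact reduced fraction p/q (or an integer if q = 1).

1. A_x = 19  [2·signedArea(ACD) = 256 ∩ AC · DB = -336]
2. A_y = -16  [2·signedArea(ACD) = 256 ∩ AC · DB = -336]
   → A = (19, -16)

A = (19, -16)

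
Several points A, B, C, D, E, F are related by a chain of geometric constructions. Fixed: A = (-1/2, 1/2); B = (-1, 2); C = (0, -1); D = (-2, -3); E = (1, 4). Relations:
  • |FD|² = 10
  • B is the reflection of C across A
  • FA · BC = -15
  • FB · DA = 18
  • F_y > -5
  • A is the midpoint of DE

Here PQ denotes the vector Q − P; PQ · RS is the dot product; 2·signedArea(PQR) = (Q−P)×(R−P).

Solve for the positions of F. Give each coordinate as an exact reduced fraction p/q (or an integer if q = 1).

F = (1, -4)

1. F_x = 1  [FA · BC = -15 ∩ FB · DA = 18]
2. F_y = -4  [FA · BC = -15 ∩ FB · DA = 18]
   → F = (1, -4)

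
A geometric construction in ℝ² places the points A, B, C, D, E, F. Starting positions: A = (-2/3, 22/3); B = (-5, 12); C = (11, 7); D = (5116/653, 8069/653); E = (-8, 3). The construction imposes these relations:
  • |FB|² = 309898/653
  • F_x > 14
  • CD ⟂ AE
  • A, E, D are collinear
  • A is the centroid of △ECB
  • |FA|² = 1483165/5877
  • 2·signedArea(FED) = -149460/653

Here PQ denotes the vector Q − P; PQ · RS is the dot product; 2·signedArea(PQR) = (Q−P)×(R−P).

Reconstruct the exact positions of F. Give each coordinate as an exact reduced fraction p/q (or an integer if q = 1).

F = (9250/653, 1073/653)

1. F_x = 9250/653  [line -6110/653·x + 10340/653·y + 69560/653 = 0 ∩ |FB|² = 309898/653]
2. F_y = 1073/653  [line -6110/653·x + 10340/653·y + 69560/653 = 0 ∩ |FB|² = 309898/653]
   → F = (9250/653, 1073/653)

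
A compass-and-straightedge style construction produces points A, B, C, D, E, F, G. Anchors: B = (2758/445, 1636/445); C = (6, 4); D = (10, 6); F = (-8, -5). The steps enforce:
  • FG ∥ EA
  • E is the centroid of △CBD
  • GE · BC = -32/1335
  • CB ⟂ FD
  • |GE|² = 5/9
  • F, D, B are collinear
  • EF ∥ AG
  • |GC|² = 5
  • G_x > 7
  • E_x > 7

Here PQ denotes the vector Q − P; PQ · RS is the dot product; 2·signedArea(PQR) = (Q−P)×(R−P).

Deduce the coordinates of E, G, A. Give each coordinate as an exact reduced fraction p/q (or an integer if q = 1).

A = (31238/1335, 19436/1335)
E = (9878/1335, 6086/1335)
G = (8, 5)

1. E_x = 9878/1335  [E is the centroid of △CBD]
2. E_y = 6086/1335  [E is the centroid of △CBD]
   → E = (9878/1335, 6086/1335)
3. G_x = 8  [line 88/445·x + -144/445·y + 16/445 = 0 ∩ |GC|² = 5]
4. G_y = 5  [line 88/445·x + -144/445·y + 16/445 = 0 ∩ |GC|² = 5]
   → G = (8, 5)
5. A_x = 31238/1335  [EF ∥ AG ∩ FG ∥ EA]
6. A_y = 19436/1335  [EF ∥ AG ∩ FG ∥ EA]
   → A = (31238/1335, 19436/1335)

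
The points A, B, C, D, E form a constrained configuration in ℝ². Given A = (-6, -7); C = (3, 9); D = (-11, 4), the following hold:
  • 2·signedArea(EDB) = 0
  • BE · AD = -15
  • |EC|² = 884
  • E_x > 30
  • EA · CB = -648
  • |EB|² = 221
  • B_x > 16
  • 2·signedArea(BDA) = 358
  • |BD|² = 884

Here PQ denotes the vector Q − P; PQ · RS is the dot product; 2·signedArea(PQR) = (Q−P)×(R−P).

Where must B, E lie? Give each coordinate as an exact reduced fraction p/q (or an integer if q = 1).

1. B_x = 17  [line 11·x + 5·y + -257 = 0 ∩ |BD|² = 884]
2. B_y = 14  [line 11·x + 5·y + -257 = 0 ∩ |BD|² = 884]
   → B = (17, 14)
3. E_x = 31  [BE · AD = -15 ∩ 2·signedArea(EDB) = 0]
4. E_y = 19  [BE · AD = -15 ∩ 2·signedArea(EDB) = 0]
   → E = (31, 19)

B = (17, 14)
E = (31, 19)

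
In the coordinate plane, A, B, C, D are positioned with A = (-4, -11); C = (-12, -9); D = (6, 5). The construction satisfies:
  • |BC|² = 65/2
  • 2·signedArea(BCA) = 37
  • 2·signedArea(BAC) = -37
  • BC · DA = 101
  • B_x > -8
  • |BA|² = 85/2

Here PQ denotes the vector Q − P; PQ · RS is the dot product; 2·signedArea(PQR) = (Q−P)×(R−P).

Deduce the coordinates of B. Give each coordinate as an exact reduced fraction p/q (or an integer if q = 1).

1. B_x = -15/2  [2·signedArea(BCA) = 37 ∩ BC · DA = 101]
2. B_y = -11/2  [2·signedArea(BCA) = 37 ∩ BC · DA = 101]
   → B = (-15/2, -11/2)

B = (-15/2, -11/2)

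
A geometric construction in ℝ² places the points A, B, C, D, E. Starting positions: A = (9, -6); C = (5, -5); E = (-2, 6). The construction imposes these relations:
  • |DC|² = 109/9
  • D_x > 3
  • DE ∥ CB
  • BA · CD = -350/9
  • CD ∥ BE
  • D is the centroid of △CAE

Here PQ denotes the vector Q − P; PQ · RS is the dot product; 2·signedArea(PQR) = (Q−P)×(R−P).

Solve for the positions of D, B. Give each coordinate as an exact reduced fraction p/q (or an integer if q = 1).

B = (-1, 8/3)
D = (4, -5/3)

1. D_x = 4  [D is the centroid of △CAE]
2. D_y = -5/3  [D is the centroid of △CAE]
   → D = (4, -5/3)
3. B_x = -1  [CD ∥ BE ∩ DE ∥ CB]
4. B_y = 8/3  [CD ∥ BE ∩ DE ∥ CB]
   → B = (-1, 8/3)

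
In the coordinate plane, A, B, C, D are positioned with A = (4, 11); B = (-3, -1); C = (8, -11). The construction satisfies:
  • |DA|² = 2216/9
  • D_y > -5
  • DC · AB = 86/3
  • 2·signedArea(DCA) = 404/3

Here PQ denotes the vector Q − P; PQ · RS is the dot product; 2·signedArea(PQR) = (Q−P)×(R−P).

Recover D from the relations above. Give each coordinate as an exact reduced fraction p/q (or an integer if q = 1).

1. D_x = 2/3  [2·signedArea(DCA) = 404/3 ∩ DC · AB = 86/3]
2. D_y = -13/3  [2·signedArea(DCA) = 404/3 ∩ DC · AB = 86/3]
   → D = (2/3, -13/3)

D = (2/3, -13/3)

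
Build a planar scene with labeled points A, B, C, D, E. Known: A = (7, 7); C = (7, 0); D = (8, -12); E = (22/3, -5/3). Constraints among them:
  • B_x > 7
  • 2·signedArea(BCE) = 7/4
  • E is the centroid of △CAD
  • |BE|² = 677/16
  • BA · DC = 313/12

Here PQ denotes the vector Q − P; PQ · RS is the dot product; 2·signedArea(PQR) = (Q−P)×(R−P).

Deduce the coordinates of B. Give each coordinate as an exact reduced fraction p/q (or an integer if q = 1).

B = (85/12, 29/6)

1. B_x = 85/12  [2·signedArea(BCE) = 7/4 ∩ BA · DC = 313/12]
2. B_y = 29/6  [2·signedArea(BCE) = 7/4 ∩ BA · DC = 313/12]
   → B = (85/12, 29/6)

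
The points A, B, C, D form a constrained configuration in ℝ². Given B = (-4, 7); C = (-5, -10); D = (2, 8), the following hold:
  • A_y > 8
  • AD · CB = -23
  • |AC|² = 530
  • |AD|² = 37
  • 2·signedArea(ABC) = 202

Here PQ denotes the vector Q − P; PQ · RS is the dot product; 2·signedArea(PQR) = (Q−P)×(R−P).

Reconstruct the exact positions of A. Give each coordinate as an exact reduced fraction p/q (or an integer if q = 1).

A = (8, 9)

1. A_x = 8  [AD · CB = -23 ∩ 2·signedArea(ABC) = 202]
2. A_y = 9  [AD · CB = -23 ∩ 2·signedArea(ABC) = 202]
   → A = (8, 9)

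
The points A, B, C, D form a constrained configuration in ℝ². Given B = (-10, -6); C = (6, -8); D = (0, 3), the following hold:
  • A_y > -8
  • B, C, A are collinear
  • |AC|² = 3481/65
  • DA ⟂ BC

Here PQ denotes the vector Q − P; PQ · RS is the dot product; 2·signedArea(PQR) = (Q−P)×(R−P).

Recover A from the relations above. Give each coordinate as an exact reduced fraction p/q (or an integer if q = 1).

A = (-82/65, -461/65)

1. A_x = -82/65  [B, C, A are collinear ∩ DA ⟂ BC]
2. A_y = -461/65  [B, C, A are collinear ∩ DA ⟂ BC]
   → A = (-82/65, -461/65)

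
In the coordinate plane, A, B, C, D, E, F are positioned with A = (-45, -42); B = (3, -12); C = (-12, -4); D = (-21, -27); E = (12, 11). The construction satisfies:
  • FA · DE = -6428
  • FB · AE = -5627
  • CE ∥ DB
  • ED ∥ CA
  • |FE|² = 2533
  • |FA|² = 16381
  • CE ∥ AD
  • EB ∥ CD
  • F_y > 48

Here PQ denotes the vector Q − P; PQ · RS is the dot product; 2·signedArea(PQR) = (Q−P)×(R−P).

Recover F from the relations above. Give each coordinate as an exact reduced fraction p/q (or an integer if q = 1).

F = (45, 49)

1. F_x = 45  [FB · AE = -5627 ∩ FA · DE = -6428]
2. F_y = 49  [FB · AE = -5627 ∩ FA · DE = -6428]
   → F = (45, 49)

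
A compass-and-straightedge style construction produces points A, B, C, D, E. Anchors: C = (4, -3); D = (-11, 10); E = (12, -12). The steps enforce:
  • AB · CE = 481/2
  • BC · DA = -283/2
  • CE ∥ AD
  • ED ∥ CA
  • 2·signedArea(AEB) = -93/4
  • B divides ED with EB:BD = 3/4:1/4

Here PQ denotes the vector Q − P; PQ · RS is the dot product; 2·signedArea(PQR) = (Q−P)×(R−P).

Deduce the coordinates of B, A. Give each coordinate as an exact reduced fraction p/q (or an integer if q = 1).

A = (-19, 19)
B = (-21/4, 9/2)

1. B_x = -21/4  [B divides ED with EB:BD = 3/4:1/4]
2. B_y = 9/2  [B divides ED with EB:BD = 3/4:1/4]
   → B = (-21/4, 9/2)
3. A_x = -19  [CE ∥ AD ∩ ED ∥ CA]
4. A_y = 19  [CE ∥ AD ∩ ED ∥ CA]
   → A = (-19, 19)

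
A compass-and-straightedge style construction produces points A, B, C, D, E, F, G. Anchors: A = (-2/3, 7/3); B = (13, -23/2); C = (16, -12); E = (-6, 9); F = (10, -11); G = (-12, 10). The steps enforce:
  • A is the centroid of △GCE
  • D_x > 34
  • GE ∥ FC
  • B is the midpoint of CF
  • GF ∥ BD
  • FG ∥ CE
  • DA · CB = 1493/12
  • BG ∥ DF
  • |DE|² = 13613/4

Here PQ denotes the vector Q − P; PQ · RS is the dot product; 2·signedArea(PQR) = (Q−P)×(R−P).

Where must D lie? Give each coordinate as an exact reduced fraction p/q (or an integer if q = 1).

1. D_x = 35  [BG ∥ DF ∩ GF ∥ BD]
2. D_y = -65/2  [BG ∥ DF ∩ GF ∥ BD]
   → D = (35, -65/2)

D = (35, -65/2)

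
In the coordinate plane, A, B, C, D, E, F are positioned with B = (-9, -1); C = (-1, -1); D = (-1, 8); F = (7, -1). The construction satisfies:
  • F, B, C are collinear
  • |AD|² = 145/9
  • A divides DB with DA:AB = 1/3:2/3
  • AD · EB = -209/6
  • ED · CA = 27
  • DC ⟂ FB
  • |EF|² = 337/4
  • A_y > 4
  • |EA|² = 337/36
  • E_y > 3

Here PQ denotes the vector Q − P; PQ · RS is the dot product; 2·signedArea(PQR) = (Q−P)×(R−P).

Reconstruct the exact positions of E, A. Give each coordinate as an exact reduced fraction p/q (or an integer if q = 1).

A = (-11/3, 5)
E = (-1, 7/2)

1. A_x = -11/3  [A divides DB with DA:AB = 1/3:2/3]
2. A_y = 5  [A divides DB with DA:AB = 1/3:2/3]
   → A = (-11/3, 5)
3. E_x = -1  [ED · CA = 27 ∩ AD · EB = -209/6]
4. E_y = 7/2  [ED · CA = 27 ∩ AD · EB = -209/6]
   → E = (-1, 7/2)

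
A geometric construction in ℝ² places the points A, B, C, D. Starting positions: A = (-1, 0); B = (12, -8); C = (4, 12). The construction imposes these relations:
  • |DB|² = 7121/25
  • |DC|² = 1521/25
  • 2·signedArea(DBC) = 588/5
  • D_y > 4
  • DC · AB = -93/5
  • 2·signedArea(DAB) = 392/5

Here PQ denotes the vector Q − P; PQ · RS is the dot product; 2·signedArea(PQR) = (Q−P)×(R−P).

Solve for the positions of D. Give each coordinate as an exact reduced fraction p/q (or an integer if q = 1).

1. D_x = 1  [2·signedArea(DAB) = 392/5 ∩ DC · AB = -93/5]
2. D_y = 24/5  [2·signedArea(DAB) = 392/5 ∩ DC · AB = -93/5]
   → D = (1, 24/5)

D = (1, 24/5)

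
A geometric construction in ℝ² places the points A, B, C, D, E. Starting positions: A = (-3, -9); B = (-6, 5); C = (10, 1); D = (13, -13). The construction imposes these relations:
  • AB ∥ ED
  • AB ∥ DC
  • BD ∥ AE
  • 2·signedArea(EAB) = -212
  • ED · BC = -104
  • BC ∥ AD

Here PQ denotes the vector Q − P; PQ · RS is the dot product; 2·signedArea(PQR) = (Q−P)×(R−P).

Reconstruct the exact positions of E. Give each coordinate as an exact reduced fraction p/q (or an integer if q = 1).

1. E_x = 16  [AB ∥ ED ∩ BD ∥ AE]
2. E_y = -27  [AB ∥ ED ∩ BD ∥ AE]
   → E = (16, -27)

E = (16, -27)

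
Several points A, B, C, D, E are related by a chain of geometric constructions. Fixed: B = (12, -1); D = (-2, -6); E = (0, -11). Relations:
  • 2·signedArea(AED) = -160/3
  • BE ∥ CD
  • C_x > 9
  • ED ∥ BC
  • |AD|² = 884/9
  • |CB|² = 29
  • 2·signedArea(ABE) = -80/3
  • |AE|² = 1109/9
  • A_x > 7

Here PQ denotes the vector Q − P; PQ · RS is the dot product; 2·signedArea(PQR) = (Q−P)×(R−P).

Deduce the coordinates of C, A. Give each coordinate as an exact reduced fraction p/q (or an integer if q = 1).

1. C_x = 10  [BE ∥ CD ∩ ED ∥ BC]
2. C_y = 4  [BE ∥ CD ∩ ED ∥ BC]
   → C = (10, 4)
3. A_x = 22/3  [2·signedArea(AED) = -160/3 ∩ 2·signedArea(ABE) = -80/3]
4. A_y = -8/3  [2·signedArea(AED) = -160/3 ∩ 2·signedArea(ABE) = -80/3]
   → A = (22/3, -8/3)

A = (22/3, -8/3)
C = (10, 4)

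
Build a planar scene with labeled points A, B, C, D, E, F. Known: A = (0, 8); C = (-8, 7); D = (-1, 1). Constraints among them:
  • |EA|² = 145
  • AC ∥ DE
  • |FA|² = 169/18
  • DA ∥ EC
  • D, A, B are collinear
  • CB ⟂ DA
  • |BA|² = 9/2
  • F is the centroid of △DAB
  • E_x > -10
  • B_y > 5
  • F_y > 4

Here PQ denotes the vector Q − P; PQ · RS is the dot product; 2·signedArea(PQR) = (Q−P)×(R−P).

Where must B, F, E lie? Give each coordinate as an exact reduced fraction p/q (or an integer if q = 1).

1. B_x = -3/10  [D, A, B are collinear ∩ CB ⟂ DA]
2. B_y = 59/10  [D, A, B are collinear ∩ CB ⟂ DA]
   → B = (-3/10, 59/10)
3. F_x = -13/30  [F is the centroid of △DAB]
4. F_y = 149/30  [F is the centroid of △DAB]
   → F = (-13/30, 149/30)
5. E_x = -9  [DA ∥ EC ∩ AC ∥ DE]
6. E_y = 0  [DA ∥ EC ∩ AC ∥ DE]
   → E = (-9, 0)

B = (-3/10, 59/10)
E = (-9, 0)
F = (-13/30, 149/30)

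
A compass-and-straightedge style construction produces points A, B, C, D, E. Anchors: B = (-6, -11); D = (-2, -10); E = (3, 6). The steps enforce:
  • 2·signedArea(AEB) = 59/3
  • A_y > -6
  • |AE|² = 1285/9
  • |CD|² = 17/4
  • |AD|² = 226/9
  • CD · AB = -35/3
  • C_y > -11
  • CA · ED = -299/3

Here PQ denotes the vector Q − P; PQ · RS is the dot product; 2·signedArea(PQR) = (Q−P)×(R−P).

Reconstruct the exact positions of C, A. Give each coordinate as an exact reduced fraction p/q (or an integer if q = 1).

A = (-5/3, -5)
C = (-4, -21/2)

1. A_x = -5/3  [line 17·x + -9·y + -50/3 = 0 ∩ |AD|² = 226/9]
2. A_y = -5  [line 17·x + -9·y + -50/3 = 0 ∩ |AD|² = 226/9]
   → A = (-5/3, -5)
3. C_x = -4  [CA · ED = -299/3 ∩ CD · AB = -35/3]
4. C_y = -21/2  [CA · ED = -299/3 ∩ CD · AB = -35/3]
   → C = (-4, -21/2)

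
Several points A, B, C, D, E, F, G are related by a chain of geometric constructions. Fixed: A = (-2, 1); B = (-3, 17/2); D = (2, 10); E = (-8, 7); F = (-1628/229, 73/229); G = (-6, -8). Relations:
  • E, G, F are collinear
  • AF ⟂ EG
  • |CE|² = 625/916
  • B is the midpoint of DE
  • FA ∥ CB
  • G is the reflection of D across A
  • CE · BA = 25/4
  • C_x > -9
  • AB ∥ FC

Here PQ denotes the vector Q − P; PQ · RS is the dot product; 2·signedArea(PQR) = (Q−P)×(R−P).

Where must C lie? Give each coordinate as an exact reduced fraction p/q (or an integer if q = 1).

C = (-1857/229, 3581/458)

1. C_x = -1857/229  [FA ∥ CB ∩ AB ∥ FC]
2. C_y = 3581/458  [FA ∥ CB ∩ AB ∥ FC]
   → C = (-1857/229, 3581/458)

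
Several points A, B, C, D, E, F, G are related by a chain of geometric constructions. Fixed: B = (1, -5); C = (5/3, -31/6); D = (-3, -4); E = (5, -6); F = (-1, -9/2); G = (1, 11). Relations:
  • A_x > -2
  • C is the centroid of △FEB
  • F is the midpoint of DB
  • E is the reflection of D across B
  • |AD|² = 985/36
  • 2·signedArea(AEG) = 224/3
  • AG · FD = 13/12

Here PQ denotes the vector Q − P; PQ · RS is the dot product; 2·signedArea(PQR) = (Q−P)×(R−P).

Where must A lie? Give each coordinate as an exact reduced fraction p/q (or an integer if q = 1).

A = (-1, 5/6)

1. A_x = -1  [2·signedArea(AEG) = 224/3 ∩ AG · FD = 13/12]
2. A_y = 5/6  [2·signedArea(AEG) = 224/3 ∩ AG · FD = 13/12]
   → A = (-1, 5/6)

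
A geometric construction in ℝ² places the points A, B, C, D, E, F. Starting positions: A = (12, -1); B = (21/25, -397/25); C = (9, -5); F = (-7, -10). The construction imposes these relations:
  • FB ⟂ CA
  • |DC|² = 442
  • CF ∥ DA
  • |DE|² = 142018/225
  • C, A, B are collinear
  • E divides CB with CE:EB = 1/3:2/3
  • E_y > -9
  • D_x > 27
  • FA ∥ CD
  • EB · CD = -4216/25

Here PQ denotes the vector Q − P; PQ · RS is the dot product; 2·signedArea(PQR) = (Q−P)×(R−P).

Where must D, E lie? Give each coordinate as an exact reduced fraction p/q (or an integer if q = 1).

1. D_x = 28  [CF ∥ DA ∩ FA ∥ CD]
2. D_y = 4  [CF ∥ DA ∩ FA ∥ CD]
   → D = (28, 4)
3. E_x = 157/25  [E divides CB with CE:EB = 1/3:2/3]
4. E_y = -647/75  [E divides CB with CE:EB = 1/3:2/3]
   → E = (157/25, -647/75)

D = (28, 4)
E = (157/25, -647/75)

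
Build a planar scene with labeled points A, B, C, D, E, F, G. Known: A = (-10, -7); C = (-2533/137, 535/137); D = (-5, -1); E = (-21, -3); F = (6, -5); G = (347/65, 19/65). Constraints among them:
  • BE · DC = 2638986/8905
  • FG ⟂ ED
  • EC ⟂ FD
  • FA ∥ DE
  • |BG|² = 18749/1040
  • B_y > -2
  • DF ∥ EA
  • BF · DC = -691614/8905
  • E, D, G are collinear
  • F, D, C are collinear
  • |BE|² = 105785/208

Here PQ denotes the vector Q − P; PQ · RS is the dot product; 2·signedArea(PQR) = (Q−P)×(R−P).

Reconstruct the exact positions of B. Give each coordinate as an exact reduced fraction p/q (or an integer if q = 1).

1. B_x = 391/260  [line 1848/137·x + -672/137·y + -247506/8905 = 0 ∩ |BE|² = 105785/208]
2. B_y = -199/130  [line 1848/137·x + -672/137·y + -247506/8905 = 0 ∩ |BE|² = 105785/208]
   → B = (391/260, -199/130)

B = (391/260, -199/130)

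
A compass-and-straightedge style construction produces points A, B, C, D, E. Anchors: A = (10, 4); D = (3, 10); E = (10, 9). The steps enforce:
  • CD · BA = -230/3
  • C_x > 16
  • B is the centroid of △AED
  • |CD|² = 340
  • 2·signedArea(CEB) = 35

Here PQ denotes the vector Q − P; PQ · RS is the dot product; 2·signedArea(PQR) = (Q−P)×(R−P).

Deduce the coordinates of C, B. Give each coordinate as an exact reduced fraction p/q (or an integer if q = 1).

1. B_x = 23/3  [B is the centroid of △AED]
2. B_y = 23/3  [B is the centroid of △AED]
   → B = (23/3, 23/3)
3. C_x = 17  [2·signedArea(CEB) = 35 ∩ CD · BA = -230/3]
4. C_y = -2  [2·signedArea(CEB) = 35 ∩ CD · BA = -230/3]
   → C = (17, -2)

B = (23/3, 23/3)
C = (17, -2)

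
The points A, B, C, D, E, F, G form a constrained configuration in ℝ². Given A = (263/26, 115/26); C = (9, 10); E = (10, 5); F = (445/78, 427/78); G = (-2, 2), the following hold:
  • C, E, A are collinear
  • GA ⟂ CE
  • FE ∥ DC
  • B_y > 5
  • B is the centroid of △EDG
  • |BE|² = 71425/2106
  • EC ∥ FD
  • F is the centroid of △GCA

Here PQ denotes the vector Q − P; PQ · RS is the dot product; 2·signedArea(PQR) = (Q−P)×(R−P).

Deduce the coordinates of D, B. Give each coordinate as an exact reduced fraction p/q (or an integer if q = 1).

B = (991/234, 1363/234)
D = (367/78, 817/78)

1. D_x = 367/78  [FE ∥ DC ∩ EC ∥ FD]
2. D_y = 817/78  [FE ∥ DC ∩ EC ∥ FD]
   → D = (367/78, 817/78)
3. B_x = 991/234  [B is the centroid of △EDG]
4. B_y = 1363/234  [B is the centroid of △EDG]
   → B = (991/234, 1363/234)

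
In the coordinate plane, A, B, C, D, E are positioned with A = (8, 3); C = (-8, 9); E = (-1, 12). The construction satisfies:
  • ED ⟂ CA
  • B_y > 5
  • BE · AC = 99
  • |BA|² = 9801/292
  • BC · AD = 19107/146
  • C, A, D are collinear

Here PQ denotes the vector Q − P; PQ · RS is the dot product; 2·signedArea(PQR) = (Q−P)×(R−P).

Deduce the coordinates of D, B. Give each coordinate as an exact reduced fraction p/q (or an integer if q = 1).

1. D_x = -208/73  [C, A, D are collinear ∩ ED ⟂ CA]
2. D_y = 516/73  [C, A, D are collinear ∩ ED ⟂ CA]
   → D = (-208/73, 516/73)
3. B_x = 188/73  [line 792/73·x + -297/73·y + -1089/146 = 0 ∩ |BA|² = 9801/292]
4. B_y = 735/146  [line 792/73·x + -297/73·y + -1089/146 = 0 ∩ |BA|² = 9801/292]
   → B = (188/73, 735/146)

B = (188/73, 735/146)
D = (-208/73, 516/73)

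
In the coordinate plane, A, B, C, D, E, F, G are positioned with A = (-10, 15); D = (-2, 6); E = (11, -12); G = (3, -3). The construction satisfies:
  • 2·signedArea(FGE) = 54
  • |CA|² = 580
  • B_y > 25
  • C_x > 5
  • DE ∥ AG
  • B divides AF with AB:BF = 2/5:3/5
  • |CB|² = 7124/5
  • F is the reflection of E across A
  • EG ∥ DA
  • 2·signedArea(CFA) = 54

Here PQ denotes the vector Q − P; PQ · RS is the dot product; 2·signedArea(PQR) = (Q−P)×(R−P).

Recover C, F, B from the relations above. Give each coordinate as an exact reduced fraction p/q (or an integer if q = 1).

B = (-92/5, 129/5)
C = (6, -3)
F = (-31, 42)

1. F_x = -31  [F is the reflection of E across A]
2. F_y = 42  [F is the reflection of E across A]
   → F = (-31, 42)
3. B_x = -92/5  [B divides AF with AB:BF = 2/5:3/5]
4. B_y = 129/5  [B divides AF with AB:BF = 2/5:3/5]
   → B = (-92/5, 129/5)
5. C_x = 6  [line 27·x + 21·y + -99 = 0 ∩ |CB|² = 7124/5]
6. C_y = -3  [line 27·x + 21·y + -99 = 0 ∩ |CB|² = 7124/5]
   → C = (6, -3)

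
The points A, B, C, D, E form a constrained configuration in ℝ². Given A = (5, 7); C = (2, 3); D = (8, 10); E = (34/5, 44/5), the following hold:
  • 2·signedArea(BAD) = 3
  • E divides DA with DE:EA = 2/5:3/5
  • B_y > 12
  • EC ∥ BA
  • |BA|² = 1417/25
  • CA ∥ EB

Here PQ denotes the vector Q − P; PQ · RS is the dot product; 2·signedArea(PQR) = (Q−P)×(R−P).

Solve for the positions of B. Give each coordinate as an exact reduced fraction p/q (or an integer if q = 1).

B = (49/5, 64/5)

1. B_x = 49/5  [EC ∥ BA ∩ CA ∥ EB]
2. B_y = 64/5  [EC ∥ BA ∩ CA ∥ EB]
   → B = (49/5, 64/5)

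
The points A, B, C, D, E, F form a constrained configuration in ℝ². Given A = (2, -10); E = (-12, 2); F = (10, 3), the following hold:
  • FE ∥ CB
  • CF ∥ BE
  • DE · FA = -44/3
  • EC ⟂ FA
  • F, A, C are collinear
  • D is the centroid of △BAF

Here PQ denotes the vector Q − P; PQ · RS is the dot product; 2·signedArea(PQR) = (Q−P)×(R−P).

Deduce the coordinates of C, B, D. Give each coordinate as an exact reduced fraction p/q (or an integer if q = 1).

B = (-4308/233, -1991/233)
C = (818/233, -1758/233)
D = (-504/233, -3622/699)

1. C_x = 818/233  [F, A, C are collinear ∩ EC ⟂ FA]
2. C_y = -1758/233  [F, A, C are collinear ∩ EC ⟂ FA]
   → C = (818/233, -1758/233)
3. B_x = -4308/233  [CF ∥ BE ∩ FE ∥ CB]
4. B_y = -1991/233  [CF ∥ BE ∩ FE ∥ CB]
   → B = (-4308/233, -1991/233)
5. D_x = -504/233  [D is the centroid of △BAF]
6. D_y = -3622/699  [D is the centroid of △BAF]
   → D = (-504/233, -3622/699)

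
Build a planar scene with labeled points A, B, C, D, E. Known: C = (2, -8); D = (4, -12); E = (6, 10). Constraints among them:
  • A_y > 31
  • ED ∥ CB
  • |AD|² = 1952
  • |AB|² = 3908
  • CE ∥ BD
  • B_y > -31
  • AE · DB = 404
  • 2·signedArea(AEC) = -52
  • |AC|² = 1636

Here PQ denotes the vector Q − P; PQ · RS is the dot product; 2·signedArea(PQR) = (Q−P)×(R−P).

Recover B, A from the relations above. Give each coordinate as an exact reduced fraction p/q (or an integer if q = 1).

A = (8, 32)
B = (0, -30)

1. B_x = 0  [CE ∥ BD ∩ ED ∥ CB]
2. B_y = -30  [CE ∥ BD ∩ ED ∥ CB]
   → B = (0, -30)
3. A_x = 8  [2·signedArea(AEC) = -52 ∩ AE · DB = 404]
4. A_y = 32  [2·signedArea(AEC) = -52 ∩ AE · DB = 404]
   → A = (8, 32)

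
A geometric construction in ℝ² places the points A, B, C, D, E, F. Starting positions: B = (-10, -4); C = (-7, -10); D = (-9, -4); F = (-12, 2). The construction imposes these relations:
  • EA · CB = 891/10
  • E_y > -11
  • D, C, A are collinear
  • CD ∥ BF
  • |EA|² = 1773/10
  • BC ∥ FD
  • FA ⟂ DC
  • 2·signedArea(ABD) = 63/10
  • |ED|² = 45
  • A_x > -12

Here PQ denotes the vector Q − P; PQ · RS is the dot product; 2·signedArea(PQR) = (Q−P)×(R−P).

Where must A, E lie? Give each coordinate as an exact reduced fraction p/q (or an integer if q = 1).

1. A_x = -111/10  [D, C, A are collinear ∩ FA ⟂ DC]
2. A_y = 23/10  [D, C, A are collinear ∩ FA ⟂ DC]
   → A = (-111/10, 23/10)
3. E_x = -6  [line 3·x + -6·y + -42 = 0 ∩ |ED|² = 45]
4. E_y = -10  [line 3·x + -6·y + -42 = 0 ∩ |ED|² = 45]
   → E = (-6, -10)

A = (-111/10, 23/10)
E = (-6, -10)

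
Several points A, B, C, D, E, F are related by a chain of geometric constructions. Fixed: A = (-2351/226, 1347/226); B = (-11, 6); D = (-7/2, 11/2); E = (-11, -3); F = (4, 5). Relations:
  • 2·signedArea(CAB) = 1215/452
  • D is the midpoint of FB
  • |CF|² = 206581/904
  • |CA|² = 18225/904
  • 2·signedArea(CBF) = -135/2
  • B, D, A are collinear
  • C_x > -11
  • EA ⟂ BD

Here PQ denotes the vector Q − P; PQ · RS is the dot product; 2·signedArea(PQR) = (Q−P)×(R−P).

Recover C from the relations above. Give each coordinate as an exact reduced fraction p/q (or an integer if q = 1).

1. C_x = -4837/452  [line 1·x + 15·y + -23/2 = 0 ∩ |CA|² = 18225/904]
2. C_y = 669/452  [line 1·x + 15·y + -23/2 = 0 ∩ |CA|² = 18225/904]
   → C = (-4837/452, 669/452)

C = (-4837/452, 669/452)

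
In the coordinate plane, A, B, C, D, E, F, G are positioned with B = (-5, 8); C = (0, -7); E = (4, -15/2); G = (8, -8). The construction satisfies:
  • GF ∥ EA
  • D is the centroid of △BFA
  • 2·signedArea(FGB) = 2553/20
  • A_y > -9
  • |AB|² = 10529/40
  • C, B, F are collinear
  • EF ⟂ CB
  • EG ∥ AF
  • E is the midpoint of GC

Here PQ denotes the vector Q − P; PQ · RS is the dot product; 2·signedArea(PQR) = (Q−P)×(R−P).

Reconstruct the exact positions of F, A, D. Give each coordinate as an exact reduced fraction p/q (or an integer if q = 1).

A = (-69/20, -163/20)
D = (-79/30, -44/15)
F = (11/20, -173/20)

1. F_x = 11/20  [C, B, F are collinear ∩ EF ⟂ CB]
2. F_y = -173/20  [C, B, F are collinear ∩ EF ⟂ CB]
   → F = (11/20, -173/20)
3. A_x = -69/20  [EG ∥ AF ∩ GF ∥ EA]
4. A_y = -163/20  [EG ∥ AF ∩ GF ∥ EA]
   → A = (-69/20, -163/20)
5. D_x = -79/30  [D is the centroid of △BFA]
6. D_y = -44/15  [D is the centroid of △BFA]
   → D = (-79/30, -44/15)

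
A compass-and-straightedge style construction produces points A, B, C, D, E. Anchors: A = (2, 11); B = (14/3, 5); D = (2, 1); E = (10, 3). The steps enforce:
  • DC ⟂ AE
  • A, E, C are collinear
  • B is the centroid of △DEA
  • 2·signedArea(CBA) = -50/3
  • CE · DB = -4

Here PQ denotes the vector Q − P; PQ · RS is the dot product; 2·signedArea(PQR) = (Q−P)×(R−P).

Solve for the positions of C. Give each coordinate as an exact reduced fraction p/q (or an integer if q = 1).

C = (7, 6)

1. C_x = 7  [A, E, C are collinear ∩ DC ⟂ AE]
2. C_y = 6  [A, E, C are collinear ∩ DC ⟂ AE]
   → C = (7, 6)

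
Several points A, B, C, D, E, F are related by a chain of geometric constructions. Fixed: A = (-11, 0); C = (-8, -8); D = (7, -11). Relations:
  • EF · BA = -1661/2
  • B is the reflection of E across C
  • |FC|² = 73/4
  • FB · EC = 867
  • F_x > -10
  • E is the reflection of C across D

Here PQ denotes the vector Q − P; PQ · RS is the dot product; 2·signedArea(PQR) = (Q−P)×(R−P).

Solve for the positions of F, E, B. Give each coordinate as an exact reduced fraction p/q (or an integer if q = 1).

B = (-38, -2)
E = (22, -14)
F = (-19/2, -4)

1. E_x = 22  [E is the reflection of C across D]
2. E_y = -14  [E is the reflection of C across D]
   → E = (22, -14)
3. B_x = -38  [B is the reflection of E across C]
4. B_y = -2  [B is the reflection of E across C]
   → B = (-38, -2)
5. F_x = -19/2  [FB · EC = 867 ∩ EF · BA = -1661/2]
6. F_y = -4  [FB · EC = 867 ∩ EF · BA = -1661/2]
   → F = (-19/2, -4)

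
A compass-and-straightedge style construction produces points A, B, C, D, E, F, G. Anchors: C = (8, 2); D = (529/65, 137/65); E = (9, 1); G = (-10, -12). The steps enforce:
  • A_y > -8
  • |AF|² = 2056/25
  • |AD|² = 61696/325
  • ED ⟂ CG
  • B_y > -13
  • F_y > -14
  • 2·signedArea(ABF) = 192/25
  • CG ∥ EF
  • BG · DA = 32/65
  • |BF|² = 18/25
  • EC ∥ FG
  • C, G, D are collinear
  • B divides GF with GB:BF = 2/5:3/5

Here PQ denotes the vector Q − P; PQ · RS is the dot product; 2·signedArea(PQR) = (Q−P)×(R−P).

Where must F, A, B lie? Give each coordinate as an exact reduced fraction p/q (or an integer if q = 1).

1. F_x = -9  [EC ∥ FG ∩ CG ∥ EF]
2. F_y = -13  [EC ∥ FG ∩ CG ∥ EF]
   → F = (-9, -13)
3. B_x = -48/5  [B divides GF with GB:BF = 2/5:3/5]
4. B_y = -62/5  [B divides GF with GB:BF = 2/5:3/5]
   → B = (-48/5, -62/5)
5. A_x = -11/5  [2·signedArea(ABF) = 192/25 ∩ BG · DA = 32/65]
6. A_y = -7  [2·signedArea(ABF) = 192/25 ∩ BG · DA = 32/65]
   → A = (-11/5, -7)

A = (-11/5, -7)
B = (-48/5, -62/5)
F = (-9, -13)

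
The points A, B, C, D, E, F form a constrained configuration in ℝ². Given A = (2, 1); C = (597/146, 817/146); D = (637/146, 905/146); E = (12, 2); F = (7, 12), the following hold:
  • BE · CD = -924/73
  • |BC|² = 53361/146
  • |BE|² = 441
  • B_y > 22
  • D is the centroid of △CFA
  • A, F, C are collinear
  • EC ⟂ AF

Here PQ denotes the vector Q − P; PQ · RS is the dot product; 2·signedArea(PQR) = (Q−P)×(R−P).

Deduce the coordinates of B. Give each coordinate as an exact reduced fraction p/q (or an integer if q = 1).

B = (12, 23)

1. B_x = 12  [line -20/73·x + -44/73·y + 1252/73 = 0 ∩ |BC|² = 53361/146]
2. B_y = 23  [line -20/73·x + -44/73·y + 1252/73 = 0 ∩ |BC|² = 53361/146]
   → B = (12, 23)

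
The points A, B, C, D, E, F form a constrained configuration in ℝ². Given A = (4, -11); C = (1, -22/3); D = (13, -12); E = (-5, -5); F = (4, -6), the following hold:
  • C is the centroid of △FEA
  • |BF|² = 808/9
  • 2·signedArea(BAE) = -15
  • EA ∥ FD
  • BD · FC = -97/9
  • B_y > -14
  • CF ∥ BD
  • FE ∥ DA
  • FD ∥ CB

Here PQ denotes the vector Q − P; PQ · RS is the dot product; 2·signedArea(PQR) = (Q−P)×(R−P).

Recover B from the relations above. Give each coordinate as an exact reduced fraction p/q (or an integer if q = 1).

1. B_x = 10  [CF ∥ BD ∩ FD ∥ CB]
2. B_y = -40/3  [CF ∥ BD ∩ FD ∥ CB]
   → B = (10, -40/3)

B = (10, -40/3)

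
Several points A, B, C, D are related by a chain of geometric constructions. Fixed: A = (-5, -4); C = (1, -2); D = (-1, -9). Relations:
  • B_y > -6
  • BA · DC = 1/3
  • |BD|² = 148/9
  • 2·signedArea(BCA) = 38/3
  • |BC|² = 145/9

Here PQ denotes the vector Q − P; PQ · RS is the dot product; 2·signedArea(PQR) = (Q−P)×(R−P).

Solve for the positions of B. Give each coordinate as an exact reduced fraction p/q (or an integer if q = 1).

B = (-5/3, -5)

1. B_x = -5/3  [2·signedArea(BCA) = 38/3 ∩ BA · DC = 1/3]
2. B_y = -5  [2·signedArea(BCA) = 38/3 ∩ BA · DC = 1/3]
   → B = (-5/3, -5)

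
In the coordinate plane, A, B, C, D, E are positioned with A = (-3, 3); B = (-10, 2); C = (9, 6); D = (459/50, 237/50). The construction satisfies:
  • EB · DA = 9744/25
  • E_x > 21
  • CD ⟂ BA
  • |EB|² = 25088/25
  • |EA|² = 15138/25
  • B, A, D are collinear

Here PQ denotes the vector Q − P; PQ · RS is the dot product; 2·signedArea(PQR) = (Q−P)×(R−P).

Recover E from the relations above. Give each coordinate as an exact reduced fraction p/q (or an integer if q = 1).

1. E_x = 534/25  [line 609/50·x + 87/50·y + -6786/25 = 0 ∩ |EB|² = 25088/25]
2. E_y = 162/25  [line 609/50·x + 87/50·y + -6786/25 = 0 ∩ |EB|² = 25088/25]
   → E = (534/25, 162/25)

E = (534/25, 162/25)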